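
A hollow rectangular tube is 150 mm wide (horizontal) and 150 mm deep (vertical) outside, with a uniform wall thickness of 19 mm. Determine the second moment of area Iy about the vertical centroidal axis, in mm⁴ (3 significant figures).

Break the section into simple shapes (no overlaps), measuring from the bottom-left corner of the bounding box.
Outer rectangle: 150 × 150, A = 22 500 mm², x = 75 mm, Ī = 42 187 500 mm⁴.
Inner void (subtracted): 112 × 112, A = 12 544 mm², x = 75 mm, Ī = 13 112 661 mm⁴.
By symmetry the centroid is at mid-width, x̄ = 75 mm.
All pieces are centred on the vertical centroidal axis, so I = ΣĪ (holes subtracted) = 29 074 839 mm⁴.

Iy ≈ 2.91 × 10⁷ mm⁴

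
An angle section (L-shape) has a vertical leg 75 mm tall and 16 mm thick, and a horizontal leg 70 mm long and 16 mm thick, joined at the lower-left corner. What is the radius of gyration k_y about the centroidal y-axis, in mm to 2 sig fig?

k_y ≈ 20 mm

Break the section into simple shapes (no overlaps), measuring from the bottom-left corner of the bounding box.
Vertical leg: 16 × 75, A = 1 200 mm², x = 8 mm, Ī = 25 600 mm⁴.
Horizontal leg (remainder): 54 × 16, A = 864 mm², x = 43 mm, Ī = 209 952 mm⁴.
Centroid: x̄ = ΣA·x / ΣA = 22.65 mm.
Transfer each piece to the centroidal y-axis using Ī + A·d² with d = x − 22.65:
  vertical leg: d = -14.65 mm → contributes +283 188 mm⁴
  horizontal leg (remainder): d = 20.35 mm → contributes +567 713 mm⁴
Total I = 850 901 mm⁴.
Radius of gyration: k = √(I/A) = √(850 901 / 2 064) = 20.3 mm.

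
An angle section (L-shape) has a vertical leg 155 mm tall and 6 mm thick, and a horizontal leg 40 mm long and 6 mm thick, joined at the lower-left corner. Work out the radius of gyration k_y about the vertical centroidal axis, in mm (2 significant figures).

Split into non-overlapping primitives; take the origin at the lower-left of the bounding box.
Vertical leg: 6 × 155, A = 930 mm², x = 3 mm, Ī = 2 790 mm⁴.
Horizontal leg (remainder): 34 × 6, A = 204 mm², x = 23 mm, Ī = 19 652 mm⁴.
Centroid: x̄ = ΣA·x / ΣA = 6.598 mm.
Transfer each piece to the vertical centroidal axis using Ī + A·d² with d = x − 6.598:
  vertical leg: d = -3.598 mm → contributes +14 829 mm⁴
  horizontal leg (remainder): d = 16.4 mm → contributes +74 534 mm⁴
Total I = 89 363 mm⁴.
Radius of gyration: k = √(I/A) = √(89 363 / 1 134) = 8.877 mm.

k_y ≈ 8.9 mm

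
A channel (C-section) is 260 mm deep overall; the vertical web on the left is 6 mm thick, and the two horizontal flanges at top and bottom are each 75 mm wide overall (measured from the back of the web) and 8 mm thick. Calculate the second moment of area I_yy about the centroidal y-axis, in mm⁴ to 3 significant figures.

I_yy ≈ 1.35 × 10⁶ mm⁴

Break the section into simple shapes (no overlaps), measuring from the bottom-left corner of the bounding box.
Web: 6 × 260, A = 1 560 mm², x = 3 mm, Ī = 4 680 mm⁴.
Top flange (beyond web): 69 × 8, A = 552 mm², x = 40.5 mm, Ī = 219 006 mm⁴.
Bottom flange (beyond web): 69 × 8, A = 552 mm², x = 40.5 mm, Ī = 219 006 mm⁴.
Centroid: x̄ = ΣA·x / ΣA = 18.541 mm.
Transfer each piece to the centroidal y-axis using Ī + A·d² with d = x − 18.541:
  web: d = -15.541 mm → contributes +381 433 mm⁴
  top flange (beyond web): d = 21.959 mm → contributes +485 190 mm⁴
  bottom flange (beyond web): d = 21.959 mm → contributes +485 190 mm⁴
Total I = 1 351 814 mm⁴.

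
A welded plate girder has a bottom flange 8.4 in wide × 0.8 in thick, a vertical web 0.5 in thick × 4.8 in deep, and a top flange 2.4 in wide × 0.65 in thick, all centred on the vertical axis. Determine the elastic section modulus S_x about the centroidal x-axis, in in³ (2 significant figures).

Break the section into simple shapes (no overlaps), measuring from the bottom-left corner of the bounding box.
Bottom plate: 8.4 × 0.8, A = 6.72 in², y = 0.4 in, Ī = 0.3584 in⁴.
Web plate: 0.5 × 4.8, A = 2.4 in², y = 3.2 in, Ī = 4.608 in⁴.
Top plate: 2.4 × 0.65, A = 1.56 in², y = 5.925 in, Ī = 0.05493 in⁴.
Centroid: ȳ = ΣA·y / ΣA = 1.836 in.
Transfer each piece to the centroidal x-axis using Ī + A·d² with d = y − 1.836:
  bottom plate: d = -1.436 in → contributes +14.22 in⁴
  web plate: d = 1.364 in → contributes +9.072 in⁴
  top plate: d = 4.089 in → contributes +26.13 in⁴
Total I = 49.43 in⁴.
Extreme fibre distance c = 4.414 in; S = I/c = 11.2 in³.

S_x ≈ 11 in³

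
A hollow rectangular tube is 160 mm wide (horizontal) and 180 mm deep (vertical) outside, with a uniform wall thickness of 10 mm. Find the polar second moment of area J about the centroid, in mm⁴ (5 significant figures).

J ≈ 5.4827 × 10⁷ mm⁴

Split into non-overlapping primitives; take the origin at the lower-left of the bounding box.
Outer rectangle: 160 × 180, A = 28 800 mm², y = 90 mm, Ī = 77 760 000 mm⁴.
Inner void (subtracted): 140 × 160, A = 22 400 mm², y = 90 mm, Ī = 47 786 667 mm⁴.
By symmetry the centroid is at mid-height, ȳ = 90 mm.
All pieces are centred on the centroidal x-axis, so I = ΣĪ (holes subtracted) = 29 973 333 mm⁴.
Repeating about the centroidal y-axis gives I_y = 24 853 333 mm⁴.
Polar second moment: J = I_x + I_y = 54 826 667 mm⁴.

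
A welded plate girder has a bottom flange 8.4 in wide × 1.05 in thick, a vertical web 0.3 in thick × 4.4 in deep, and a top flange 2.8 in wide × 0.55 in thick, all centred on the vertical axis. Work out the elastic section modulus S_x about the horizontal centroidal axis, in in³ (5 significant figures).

Split into non-overlapping primitives; take the origin at the lower-left of the bounding box.
Bottom plate: 8.4 × 1.05, A = 8.82 in², y = 0.525 in, Ī = 0.8103375 in⁴.
Web plate: 0.3 × 4.4, A = 1.32 in², y = 3.25 in, Ī = 2.1296 in⁴.
Top plate: 2.8 × 0.55, A = 1.54 in², y = 5.725 in, Ī = 0.03882083 in⁴.
Centroid: ȳ = ΣA·y / ΣA = 1.518579 in.
Transfer each piece to the horizontal centroidal axis using Ī + A·d² with d = y − 1.518579:
  bottom plate: d = -0.9935788 in → contributes +9.517431 in⁴
  web plate: d = 1.731421 in → contributes +6.086722 in⁴
  top plate: d = 4.206421 in → contributes +27.28755 in⁴
Total I = 42.8917 in⁴.
Extreme fibre distance c = 4.481421 in; S = I/c = 9.571004 in³.

S_x ≈ 9.5710 in³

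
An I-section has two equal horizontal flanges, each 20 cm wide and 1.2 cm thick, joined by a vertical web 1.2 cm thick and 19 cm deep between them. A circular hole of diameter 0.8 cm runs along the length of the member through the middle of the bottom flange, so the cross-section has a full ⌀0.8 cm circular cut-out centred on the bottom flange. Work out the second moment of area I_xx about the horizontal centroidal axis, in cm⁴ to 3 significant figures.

I_xx ≈ 5540 cm⁴

Treat the section as a set of non-overlapping primitives; coordinates are from the bounding-box lower-left.
Bottom flange: 20 × 1.2, A = 24 cm², y = 0.6 cm, Ī = 2.88 cm⁴.
Web: 1.2 × 19, A = 22.8 cm², y = 10.7 cm, Ī = 685.9 cm⁴.
Top flange: 20 × 1.2, A = 24 cm², y = 20.8 cm, Ī = 2.88 cm⁴.
Hole (subtracted): ⌀0.8, A = 0.50265 cm², y = 0.6 cm, Ī = 0.020106 cm⁴.
Centroid: ȳ = ΣA·y / ΣA = 10.772 cm.
Transfer each piece to the horizontal centroidal axis using Ī + A·d² with d = y − 10.772:
  bottom flange: d = -10.172 cm → contributes +2486.3 cm⁴
  web: d = -0.072219 cm → contributes +686.02 cm⁴
  top flange: d = 10.028 cm → contributes +2416.2 cm⁴
  hole: d = -10.172 cm → contributes −52.032 cm⁴
Total I = 5536.5 cm⁴.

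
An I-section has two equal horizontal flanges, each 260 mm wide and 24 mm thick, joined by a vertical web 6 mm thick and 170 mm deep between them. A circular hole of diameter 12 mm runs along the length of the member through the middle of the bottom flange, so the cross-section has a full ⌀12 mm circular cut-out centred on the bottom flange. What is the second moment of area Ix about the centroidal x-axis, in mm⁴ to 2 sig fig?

Ix ≈ 1.2 × 10⁸ mm⁴

Break the section into simple shapes (no overlaps), measuring from the bottom-left corner of the bounding box.
Bottom flange: 260 × 24, A = 6 240 mm², y = 12 mm, Ī = 299 520 mm⁴.
Web: 6 × 170, A = 1 020 mm², y = 109 mm, Ī = 2 456 500 mm⁴.
Top flange: 260 × 24, A = 6 240 mm², y = 206 mm, Ī = 299 520 mm⁴.
Hole (subtracted): ⌀12, A = 113.1 mm², y = 12 mm, Ī = 1 018 mm⁴.
Centroid: ȳ = ΣA·y / ΣA = 109.8 mm.
Transfer each piece to the centroidal x-axis using Ī + A·d² with d = y − 109.8:
  bottom flange: d = -97.82 mm → contributes +60 007 913 mm⁴
  web: d = -0.8195 mm → contributes +2 457 185 mm⁴
  top flange: d = 96.18 mm → contributes +58 023 828 mm⁴
  hole: d = -97.82 mm → contributes −1 083 207 mm⁴
Total I = 119 405 719 mm⁴.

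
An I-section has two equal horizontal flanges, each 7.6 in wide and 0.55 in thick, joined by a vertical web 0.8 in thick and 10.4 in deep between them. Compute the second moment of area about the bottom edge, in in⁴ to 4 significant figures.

Decompose the section into non-overlapping parts with the origin at the bottom-left of its bounding rectangle.
Bottom flange: 7.6 × 0.55, A = 4.18 in², y = 0.275 in, Ī = 0.105371 in⁴.
Web: 0.8 × 10.4, A = 8.32 in², y = 5.75 in, Ī = 74.9909 in⁴.
Top flange: 7.6 × 0.55, A = 4.18 in², y = 11.225 in, Ī = 0.105371 in⁴.
Transfer each piece to the base of the section using Ī + A·d² with d = y − 0:
  bottom flange: d = 0.275 in → contributes +0.421483 in⁴
  web: d = 5.75 in → contributes +350.071 in⁴
  top flange: d = 11.225 in → contributes +526.788 in⁴
Total I = 877.28 in⁴.

I_base ≈ 877.3 in⁴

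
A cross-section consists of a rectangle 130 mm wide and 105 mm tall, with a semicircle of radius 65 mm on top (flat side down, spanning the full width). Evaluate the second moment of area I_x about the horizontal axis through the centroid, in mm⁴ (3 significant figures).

I_x ≈ 4.31 × 10⁷ mm⁴

Split into non-overlapping primitives; take the origin at the lower-left of the bounding box.
Rectangular body: 130 × 105, A = 13 650 mm², y = 52.5 mm, Ī = 12 540 938 mm⁴.
Semicircular cap: semicircle r = 65, A = 6636.6 mm², y = 132.59 mm, Ī = 1 959 230 mm⁴.
Centroid: ȳ = ΣA·y / ΣA = 78.7 mm.
Transfer each piece to the horizontal axis through the centroid using Ī + A·d² with d = y − 78.7:
  rectangular body: d = -26.2 mm → contributes +21 910 713 mm⁴
  semicircular cap: d = 53.887 mm → contributes +21 230 718 mm⁴
Total I = 43 141 431 mm⁴.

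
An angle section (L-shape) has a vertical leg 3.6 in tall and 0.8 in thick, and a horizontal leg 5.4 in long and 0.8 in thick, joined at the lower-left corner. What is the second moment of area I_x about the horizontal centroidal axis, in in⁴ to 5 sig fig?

I_x ≈ 6.4733 in⁴

Break the section into simple shapes (no overlaps), measuring from the bottom-left corner of the bounding box.
Vertical leg: 0.8 × 3.6, A = 2.88 in², y = 1.8 in, Ī = 3.1104 in⁴.
Horizontal leg (remainder): 4.6 × 0.8, A = 3.68 in², y = 0.4 in, Ī = 0.1962667 in⁴.
Centroid: ȳ = ΣA·y / ΣA = 1.014634 in.
Transfer each piece to the horizontal centroidal axis using Ī + A·d² with d = y − 1.014634:
  vertical leg: d = 0.7853659 in → contributes +4.886783 in⁴
  horizontal leg (remainder): d = -0.6146341 in → contributes +1.586479 in⁴
Total I = 6.473262 in⁴.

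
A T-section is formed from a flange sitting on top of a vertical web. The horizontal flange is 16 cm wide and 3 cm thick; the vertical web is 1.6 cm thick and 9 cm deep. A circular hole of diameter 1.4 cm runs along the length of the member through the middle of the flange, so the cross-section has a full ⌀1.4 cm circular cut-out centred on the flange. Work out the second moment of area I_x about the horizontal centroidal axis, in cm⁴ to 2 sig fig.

Decompose the section into non-overlapping parts with the origin at the bottom-left of its bounding rectangle.
Flange: 16 × 3, A = 48 cm², y = 10.5 cm, Ī = 36 cm⁴.
Web: 1.6 × 9, A = 14.4 cm², y = 4.5 cm, Ī = 97.2 cm⁴.
Hole (subtracted): ⌀1.4, A = 1.539 cm², y = 10.5 cm, Ī = 0.1886 cm⁴.
Centroid: ȳ = ΣA·y / ΣA = 9.08 cm.
Transfer each piece to the horizontal centroidal axis using Ī + A·d² with d = y − 9.08:
  flange: d = 1.42 cm → contributes +132.7 cm⁴
  web: d = -4.58 cm → contributes +399.3 cm⁴
  hole: d = 1.42 cm → contributes −3.291 cm⁴
Total I = 528.8 cm⁴.

I_x ≈ 530 cm⁴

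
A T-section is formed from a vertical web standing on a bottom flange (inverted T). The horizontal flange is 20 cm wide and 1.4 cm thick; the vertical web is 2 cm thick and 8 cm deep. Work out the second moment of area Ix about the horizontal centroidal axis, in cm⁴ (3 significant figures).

Ix ≈ 315 cm⁴

Decompose the section into non-overlapping parts with the origin at the bottom-left of its bounding rectangle.
Flange: 20 × 1.4, A = 28 cm², y = 0.7 cm, Ī = 4.5733 cm⁴.
Web: 2 × 8, A = 16 cm², y = 5.4 cm, Ī = 85.333 cm⁴.
Centroid: ȳ = ΣA·y / ΣA = 2.4091 cm.
Transfer each piece to the horizontal centroidal axis using Ī + A·d² with d = y − 2.4091:
  flange: d = -1.7091 cm → contributes +86.361 cm⁴
  web: d = 2.9909 cm → contributes +228.46 cm⁴
Total I = 314.82 cm⁴.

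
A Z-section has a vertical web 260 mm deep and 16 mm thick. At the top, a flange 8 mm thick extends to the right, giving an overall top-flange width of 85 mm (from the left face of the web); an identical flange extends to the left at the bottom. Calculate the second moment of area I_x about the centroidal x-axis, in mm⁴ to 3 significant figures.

I_x ≈ 4.10 × 10⁷ mm⁴

Treat the section as a set of non-overlapping primitives; coordinates are from the bounding-box lower-left.
Web: 16 × 260, A = 4 160 mm², y = 130 mm, Ī = 23 434 667 mm⁴.
Top flange (beyond web): 69 × 8, A = 552 mm², y = 256 mm, Ī = 2 944 mm⁴.
Bottom flange (beyond web): 69 × 8, A = 552 mm², y = 4 mm, Ī = 2 944 mm⁴.
Centroid: ȳ = ΣA·y / ΣA = 130 mm.
Transfer each piece to the centroidal x-axis using Ī + A·d² with d = y − 130:
  web: d = 0 mm → contributes +23 434 667 mm⁴
  top flange (beyond web): d = 126 mm → contributes +8 766 496 mm⁴
  bottom flange (beyond web): d = -126 mm → contributes +8 766 496 mm⁴
Total I = 40 967 659 mm⁴.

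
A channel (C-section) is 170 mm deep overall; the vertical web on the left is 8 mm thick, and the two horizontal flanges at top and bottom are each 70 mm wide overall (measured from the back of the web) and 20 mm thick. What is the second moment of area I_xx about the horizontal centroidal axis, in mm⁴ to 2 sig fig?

I_xx ≈ 1.7 × 10⁷ mm⁴

Decompose the section into non-overlapping parts with the origin at the bottom-left of its bounding rectangle.
Web: 8 × 170, A = 1 360 mm², y = 85 mm, Ī = 3 275 333 mm⁴.
Top flange (beyond web): 62 × 20, A = 1 240 mm², y = 160 mm, Ī = 41 333 mm⁴.
Bottom flange (beyond web): 62 × 20, A = 1 240 mm², y = 10 mm, Ī = 41 333 mm⁴.
By symmetry the centroid is at mid-height, ȳ = 85 mm.
Transfer each piece to the horizontal centroidal axis using Ī + A·d² with d = y − 85:
  web: d = 0 mm → contributes +3 275 333 mm⁴
  top flange (beyond web): d = 75 mm → contributes +7 016 333 mm⁴
  bottom flange (beyond web): d = -75 mm → contributes +7 016 333 mm⁴
Total I = 17 308 000 mm⁴.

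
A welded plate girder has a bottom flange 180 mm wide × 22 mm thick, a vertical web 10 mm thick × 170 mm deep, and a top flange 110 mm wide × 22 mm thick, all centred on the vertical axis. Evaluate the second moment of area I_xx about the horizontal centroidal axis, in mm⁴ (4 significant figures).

I_xx ≈ 6.044 × 10⁷ mm⁴

Split into non-overlapping primitives; take the origin at the lower-left of the bounding box.
Bottom plate: 180 × 22, A = 3 960 mm², y = 11 mm, Ī = 159 720 mm⁴.
Web plate: 10 × 170, A = 1 700 mm², y = 107 mm, Ī = 4 094 167 mm⁴.
Top plate: 110 × 22, A = 2 420 mm², y = 203 mm, Ī = 97606.7 mm⁴.
Centroid: ȳ = ΣA·y / ΣA = 88.703 mm.
Transfer each piece to the horizontal centroidal axis using Ī + A·d² with d = y − 88.703:
  bottom plate: d = -77.703 mm → contributes +24 069 216 mm⁴
  web plate: d = 18.297 mm → contributes +4 663 295 mm⁴
  top plate: d = 114.297 mm → contributes +31 712 029 mm⁴
Total I = 60 444 540 mm⁴.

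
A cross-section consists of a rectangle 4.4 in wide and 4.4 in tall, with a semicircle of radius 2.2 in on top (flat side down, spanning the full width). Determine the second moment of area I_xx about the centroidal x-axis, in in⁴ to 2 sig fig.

Decompose the section into non-overlapping parts with the origin at the bottom-left of its bounding rectangle.
Rectangular body: 4.4 × 4.4, A = 19.36 in², y = 2.2 in, Ī = 31.23 in⁴.
Semicircular cap: semicircle r = 2.2, A = 7.603 in², y = 5.334 in, Ī = 2.571 in⁴.
Centroid: ȳ = ΣA·y / ΣA = 3.084 in.
Transfer each piece to the centroidal x-axis using Ī + A·d² with d = y − 3.084:
  rectangular body: d = -0.8836 in → contributes +46.35 in⁴
  semicircular cap: d = 2.25 in → contributes +41.06 in⁴
Total I = 87.41 in⁴.

I_xx ≈ 87 in⁴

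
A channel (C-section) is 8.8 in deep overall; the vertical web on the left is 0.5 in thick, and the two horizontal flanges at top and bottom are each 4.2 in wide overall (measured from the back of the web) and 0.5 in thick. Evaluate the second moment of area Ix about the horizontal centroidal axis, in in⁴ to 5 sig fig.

Ix ≈ 92.195 in⁴

Treat the section as a set of non-overlapping primitives; coordinates are from the bounding-box lower-left.
Web: 0.5 × 8.8, A = 4.4 in², y = 4.4 in, Ī = 28.39467 in⁴.
Top flange (beyond web): 3.7 × 0.5, A = 1.85 in², y = 8.55 in, Ī = 0.03854167 in⁴.
Bottom flange (beyond web): 3.7 × 0.5, A = 1.85 in², y = 0.25 in, Ī = 0.03854167 in⁴.
By symmetry the centroid is at mid-height, ȳ = 4.4 in.
Transfer each piece to the horizontal centroidal axis using Ī + A·d² with d = y − 4.4:
  web: d = 0 in → contributes +28.39467 in⁴
  top flange (beyond web): d = 4.15 in → contributes +31.90017 in⁴
  bottom flange (beyond web): d = -4.15 in → contributes +31.90017 in⁴
Total I = 92.195 in⁴.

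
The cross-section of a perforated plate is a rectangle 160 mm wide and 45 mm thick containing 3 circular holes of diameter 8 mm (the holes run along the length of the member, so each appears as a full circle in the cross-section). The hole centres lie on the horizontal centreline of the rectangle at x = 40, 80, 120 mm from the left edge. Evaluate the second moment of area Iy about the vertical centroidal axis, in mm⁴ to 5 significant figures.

Iy ≈ 1.5199 × 10⁷ mm⁴

Treat the section as a set of non-overlapping primitives; coordinates are from the bounding-box lower-left.
Plate: 160 × 45, A = 7 200 mm², x = 80 mm, Ī = 15 360 000 mm⁴.
Hole 1 (subtracted): ⌀8, A = 50.26548 mm², x = 40 mm, Ī = 201.0619 mm⁴.
Hole 2 (subtracted): ⌀8, A = 50.26548 mm², x = 80 mm, Ī = 201.0619 mm⁴.
Hole 3 (subtracted): ⌀8, A = 50.26548 mm², x = 120 mm, Ī = 201.0619 mm⁴.
By symmetry the centroid is at mid-width, x̄ = 80 mm.
Transfer each piece to the vertical centroidal axis using Ī + A·d² with d = x − 80:
  plate: d = 0 mm → contributes +15 360 000 mm⁴
  hole 1: d = -40 mm → contributes −80625.83 mm⁴
  hole 2: d = 0 mm → contributes −201.0619 mm⁴
  hole 3: d = 40 mm → contributes −80625.83 mm⁴
Total I = 15 198 547 mm⁴.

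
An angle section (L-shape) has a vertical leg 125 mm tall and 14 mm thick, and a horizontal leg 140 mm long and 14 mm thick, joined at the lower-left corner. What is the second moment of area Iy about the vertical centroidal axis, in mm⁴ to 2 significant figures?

Iy ≈ 6.7 × 10⁶ mm⁴

Split into non-overlapping primitives; take the origin at the lower-left of the bounding box.
Vertical leg: 14 × 125, A = 1 750 mm², x = 7 mm, Ī = 28 583 mm⁴.
Horizontal leg (remainder): 126 × 14, A = 1 764 mm², x = 77 mm, Ī = 2 333 772 mm⁴.
Centroid: x̄ = ΣA·x / ΣA = 42.14 mm.
Transfer each piece to the vertical centroidal axis using Ī + A·d² with d = x − 42.14:
  vertical leg: d = -35.14 mm → contributes +2 189 449 mm⁴
  horizontal leg (remainder): d = 34.86 mm → contributes +4 477 488 mm⁴
Total I = 6 666 937 mm⁴.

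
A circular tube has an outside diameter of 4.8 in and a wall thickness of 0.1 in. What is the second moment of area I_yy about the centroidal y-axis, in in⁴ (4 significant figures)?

I_yy ≈ 4.079 in⁴

Decompose the section into non-overlapping parts with the origin at the bottom-left of its bounding rectangle.
Outer circle: ⌀4.8, A = 18.0956 in², x = 2.4 in, Ī = 26.0576 in⁴.
Bore (subtracted): ⌀4.6, A = 16.619 in², x = 2.4 in, Ī = 21.9787 in⁴.
By symmetry the centroid is at mid-width, x̄ = 2.4 in.
All pieces are centred on the centroidal y-axis, so I = ΣĪ (holes subtracted) = 4.07897 in⁴.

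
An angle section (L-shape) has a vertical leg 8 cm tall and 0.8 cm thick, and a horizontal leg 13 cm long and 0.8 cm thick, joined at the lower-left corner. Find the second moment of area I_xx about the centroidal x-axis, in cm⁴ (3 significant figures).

Decompose the section into non-overlapping parts with the origin at the bottom-left of its bounding rectangle.
Vertical leg: 0.8 × 8, A = 6.4 cm², y = 4 cm, Ī = 34.133 cm⁴.
Horizontal leg (remainder): 12.2 × 0.8, A = 9.76 cm², y = 0.4 cm, Ī = 0.52053 cm⁴.
Centroid: ȳ = ΣA·y / ΣA = 1.8257 cm.
Transfer each piece to the centroidal x-axis using Ī + A·d² with d = y − 1.8257:
  vertical leg: d = 2.1743 cm → contributes +64.389 cm⁴
  horizontal leg (remainder): d = -1.4257 cm → contributes +20.36 cm⁴
Total I = 84.749 cm⁴.

I_xx ≈ 84.7 cm⁴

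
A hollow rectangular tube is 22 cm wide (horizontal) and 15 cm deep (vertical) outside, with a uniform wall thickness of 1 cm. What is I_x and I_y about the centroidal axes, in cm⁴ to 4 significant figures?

Break the section into simple shapes (no overlaps), measuring from the bottom-left corner of the bounding box.
Outer rectangle: 22 × 15, A = 330 cm², y = 7.5 cm, Ī = 6187.5 cm⁴.
Inner void (subtracted): 20 × 13, A = 260 cm², y = 7.5 cm, Ī = 3661.67 cm⁴.
By symmetry the centroid is at mid-height, ȳ = 7.5 cm.
All pieces are centred on the centroidal x-axis, so I = ΣĪ (holes subtracted) = 2525.83 cm⁴.
Repeating about the centroidal y-axis gives I_y = 4643.33 cm⁴.

I_x ≈ 2526 cm⁴, I_y ≈ 4643 cm⁴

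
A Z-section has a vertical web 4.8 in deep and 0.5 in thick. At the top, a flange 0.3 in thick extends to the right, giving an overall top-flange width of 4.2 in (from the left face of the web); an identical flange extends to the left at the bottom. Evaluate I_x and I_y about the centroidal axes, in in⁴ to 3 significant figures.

Decompose the section into non-overlapping parts with the origin at the bottom-left of its bounding rectangle.
Web: 0.5 × 4.8, A = 2.4 in², y = 2.4 in, Ī = 4.608 in⁴.
Top flange (beyond web): 3.7 × 0.3, A = 1.11 in², y = 4.65 in, Ī = 0.008325 in⁴.
Bottom flange (beyond web): 3.7 × 0.3, A = 1.11 in², y = 0.15 in, Ī = 0.008325 in⁴.
Centroid: ȳ = ΣA·y / ΣA = 2.4 in.
Transfer each piece to the centroidal x-axis using Ī + A·d² with d = y − 2.4:
  web: d = 0 in → contributes +4.608 in⁴
  top flange (beyond web): d = 2.25 in → contributes +5.6277 in⁴
  bottom flange (beyond web): d = -2.25 in → contributes +5.6277 in⁴
Total I = 15.863 in⁴.
For the y-axis: x̄ = 3.95 in.
Repeating about the centroidal y-axis gives I_y = 12.373 in⁴.

I_x ≈ 15.9 in⁴, I_y ≈ 12.4 in⁴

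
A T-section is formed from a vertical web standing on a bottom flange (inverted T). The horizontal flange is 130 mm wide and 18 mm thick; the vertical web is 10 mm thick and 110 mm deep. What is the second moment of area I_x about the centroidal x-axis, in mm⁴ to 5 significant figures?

Split into non-overlapping primitives; take the origin at the lower-left of the bounding box.
Flange: 130 × 18, A = 2 340 mm², y = 9 mm, Ī = 63 180 mm⁴.
Web: 10 × 110, A = 1 100 mm², y = 73 mm, Ī = 1 109 167 mm⁴.
Centroid: ȳ = ΣA·y / ΣA = 29.46512 mm.
Transfer each piece to the centroidal x-axis using Ī + A·d² with d = y − 29.46512:
  flange: d = -20.46512 mm → contributes +1 043 221 mm⁴
  web: d = 43.53488 mm → contributes +3 193 981 mm⁴
Total I = 4 237 202 mm⁴.

I_x ≈ 4.2372 × 10⁶ mm⁴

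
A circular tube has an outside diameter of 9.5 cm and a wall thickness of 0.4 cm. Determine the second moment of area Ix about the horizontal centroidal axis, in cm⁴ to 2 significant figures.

Ix ≈ 120 cm⁴

Split into non-overlapping primitives; take the origin at the lower-left of the bounding box.
Outer circle: ⌀9.5, A = 70.88 cm², y = 4.75 cm, Ī = 399.8 cm⁴.
Bore (subtracted): ⌀8.7, A = 59.45 cm², y = 4.75 cm, Ī = 281.2 cm⁴.
By symmetry the centroid is at mid-height, ȳ = 4.75 cm.
All pieces are centred on the horizontal centroidal axis, so I = ΣĪ (holes subtracted) = 118.6 cm⁴.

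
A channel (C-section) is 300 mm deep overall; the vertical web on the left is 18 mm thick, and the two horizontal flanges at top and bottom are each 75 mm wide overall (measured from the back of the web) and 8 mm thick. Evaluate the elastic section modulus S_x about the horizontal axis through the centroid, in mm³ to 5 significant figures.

S_x ≈ 3.9963 × 10⁵ mm³

Break the section into simple shapes (no overlaps), measuring from the bottom-left corner of the bounding box.
Web: 18 × 300, A = 5 400 mm², y = 150 mm, Ī = 40 500 000 mm⁴.
Top flange (beyond web): 57 × 8, A = 456 mm², y = 296 mm, Ī = 2 432 mm⁴.
Bottom flange (beyond web): 57 × 8, A = 456 mm², y = 4 mm, Ī = 2 432 mm⁴.
By symmetry the centroid is at mid-height, ȳ = 150 mm.
Transfer each piece to the horizontal axis through the centroid using Ī + A·d² with d = y − 150:
  web: d = 0 mm → contributes +40 500 000 mm⁴
  top flange (beyond web): d = 146 mm → contributes +9 722 528 mm⁴
  bottom flange (beyond web): d = -146 mm → contributes +9 722 528 mm⁴
Total I = 59 945 056 mm⁴.
Extreme fibre distance c = 150 mm; S = I/c = 399633.7 mm³.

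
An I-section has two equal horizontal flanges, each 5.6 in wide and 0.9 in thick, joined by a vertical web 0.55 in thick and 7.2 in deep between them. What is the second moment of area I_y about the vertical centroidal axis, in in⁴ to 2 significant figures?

Break the section into simple shapes (no overlaps), measuring from the bottom-left corner of the bounding box.
Bottom flange: 5.6 × 0.9, A = 5.04 in², x = 2.8 in, Ī = 13.17 in⁴.
Web: 0.55 × 7.2, A = 3.96 in², x = 2.8 in, Ī = 0.09983 in⁴.
Top flange: 5.6 × 0.9, A = 5.04 in², x = 2.8 in, Ī = 13.17 in⁴.
By symmetry the centroid is at mid-width, x̄ = 2.8 in.
All pieces are centred on the vertical centroidal axis, so I = ΣĪ = 26.44 in⁴.

I_y ≈ 26 in⁴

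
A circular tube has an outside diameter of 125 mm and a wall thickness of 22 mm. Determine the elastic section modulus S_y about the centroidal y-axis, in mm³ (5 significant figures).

S_y ≈ 1.5794 × 10⁵ mm³

Break the section into simple shapes (no overlaps), measuring from the bottom-left corner of the bounding box.
Outer circle: ⌀125, A = 12271.85 mm², x = 62.5 mm, Ī = 11 984 225 mm⁴.
Bore (subtracted): ⌀81, A = 5152.997 mm², x = 62.5 mm, Ī = 2 113 051 mm⁴.
By symmetry the centroid is at mid-width, x̄ = 62.5 mm.
All pieces are centred on the centroidal y-axis, so I = ΣĪ (holes subtracted) = 9 871 174 mm⁴.
Extreme fibre distance c = 62.5 mm; S = I/c = 157938.8 mm³.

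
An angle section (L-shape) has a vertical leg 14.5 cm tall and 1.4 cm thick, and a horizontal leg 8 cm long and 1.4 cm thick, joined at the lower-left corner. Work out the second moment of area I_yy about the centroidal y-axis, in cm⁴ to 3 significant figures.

I_yy ≈ 138 cm⁴

Treat the section as a set of non-overlapping primitives; coordinates are from the bounding-box lower-left.
Vertical leg: 1.4 × 14.5, A = 20.3 cm², x = 0.7 cm, Ī = 3.3157 cm⁴.
Horizontal leg (remainder): 6.6 × 1.4, A = 9.24 cm², x = 4.7 cm, Ī = 33.541 cm⁴.
Centroid: x̄ = ΣA·x / ΣA = 1.9512 cm.
Transfer each piece to the centroidal y-axis using Ī + A·d² with d = x − 1.9512:
  vertical leg: d = -1.2512 cm → contributes +35.095 cm⁴
  horizontal leg (remainder): d = 2.7488 cm → contributes +103.36 cm⁴
Total I = 138.45 cm⁴.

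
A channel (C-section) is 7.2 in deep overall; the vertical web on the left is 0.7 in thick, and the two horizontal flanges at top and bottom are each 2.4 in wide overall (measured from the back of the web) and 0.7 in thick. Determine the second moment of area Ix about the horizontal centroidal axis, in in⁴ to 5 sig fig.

Ix ≈ 47.009 in⁴

Break the section into simple shapes (no overlaps), measuring from the bottom-left corner of the bounding box.
Web: 0.7 × 7.2, A = 5.04 in², y = 3.6 in, Ī = 21.7728 in⁴.
Top flange (beyond web): 1.7 × 0.7, A = 1.19 in², y = 6.85 in, Ī = 0.04859167 in⁴.
Bottom flange (beyond web): 1.7 × 0.7, A = 1.19 in², y = 0.35 in, Ī = 0.04859167 in⁴.
By symmetry the centroid is at mid-height, ȳ = 3.6 in.
Transfer each piece to the horizontal centroidal axis using Ī + A·d² with d = y − 3.6:
  web: d = 0 in → contributes +21.7728 in⁴
  top flange (beyond web): d = 3.25 in → contributes +12.61797 in⁴
  bottom flange (beyond web): d = -3.25 in → contributes +12.61797 in⁴
Total I = 47.00873 in⁴.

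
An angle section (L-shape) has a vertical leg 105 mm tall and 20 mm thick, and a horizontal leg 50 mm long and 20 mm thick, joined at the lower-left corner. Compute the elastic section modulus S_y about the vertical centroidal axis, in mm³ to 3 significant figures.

Decompose the section into non-overlapping parts with the origin at the bottom-left of its bounding rectangle.
Vertical leg: 20 × 105, A = 2 100 mm², x = 10 mm, Ī = 70 000 mm⁴.
Horizontal leg (remainder): 30 × 20, A = 600 mm², x = 35 mm, Ī = 45 000 mm⁴.
Centroid: x̄ = ΣA·x / ΣA = 15.556 mm.
Transfer each piece to the vertical centroidal axis using Ī + A·d² with d = x − 15.556:
  vertical leg: d = -5.5556 mm → contributes +134 815 mm⁴
  horizontal leg (remainder): d = 19.444 mm → contributes +271 852 mm⁴
Total I = 406 667 mm⁴.
Extreme fibre distance c = 34.444 mm; S = I/c = 11 806 mm³.

S_y ≈ 1.18 × 10⁴ mm³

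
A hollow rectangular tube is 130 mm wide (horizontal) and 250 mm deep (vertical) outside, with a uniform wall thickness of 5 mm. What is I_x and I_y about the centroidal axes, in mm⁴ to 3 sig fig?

Decompose the section into non-overlapping parts with the origin at the bottom-left of its bounding rectangle.
Outer rectangle: 130 × 250, A = 32 500 mm², y = 125 mm, Ī = 169 270 833 mm⁴.
Inner void (subtracted): 120 × 240, A = 28 800 mm², y = 125 mm, Ī = 138 240 000 mm⁴.
By symmetry the centroid is at mid-height, ȳ = 125 mm.
All pieces are centred on the centroidal x-axis, so I = ΣĪ (holes subtracted) = 31 030 833 mm⁴.
Repeating about the centroidal y-axis gives I_y = 11 210 833 mm⁴.

I_x ≈ 3.10 × 10⁷ mm⁴, I_y ≈ 1.12 × 10⁷ mm⁴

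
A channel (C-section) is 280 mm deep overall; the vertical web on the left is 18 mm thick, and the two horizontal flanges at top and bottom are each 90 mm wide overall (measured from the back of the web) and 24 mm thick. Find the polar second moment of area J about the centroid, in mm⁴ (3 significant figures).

Treat the section as a set of non-overlapping primitives; coordinates are from the bounding-box lower-left.
Web: 18 × 280, A = 5 040 mm², y = 140 mm, Ī = 32 928 000 mm⁴.
Top flange (beyond web): 72 × 24, A = 1 728 mm², y = 268 mm, Ī = 82 944 mm⁴.
Bottom flange (beyond web): 72 × 24, A = 1 728 mm², y = 12 mm, Ī = 82 944 mm⁴.
By symmetry the centroid is at mid-height, ȳ = 140 mm.
Transfer each piece to the centroidal x-axis using Ī + A·d² with d = y − 140:
  web: d = 0 mm → contributes +32 928 000 mm⁴
  top flange (beyond web): d = 128 mm → contributes +28 394 496 mm⁴
  bottom flange (beyond web): d = -128 mm → contributes +28 394 496 mm⁴
Total I = 89 716 992 mm⁴.
For the y-axis: x̄ = 27.305 mm.
Repeating about the centroidal y-axis gives I_y = 5 780 665 mm⁴.
Polar second moment: J = I_x + I_y = 95 497 657 mm⁴.

J ≈ 9.55 × 10⁷ mm⁴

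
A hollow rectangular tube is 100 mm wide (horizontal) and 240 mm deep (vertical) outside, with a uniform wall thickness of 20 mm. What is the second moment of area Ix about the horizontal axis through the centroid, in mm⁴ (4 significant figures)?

Decompose the section into non-overlapping parts with the origin at the bottom-left of its bounding rectangle.
Outer rectangle: 100 × 240, A = 24 000 mm², y = 120 mm, Ī = 115 200 000 mm⁴.
Inner void (subtracted): 60 × 200, A = 12 000 mm², y = 120 mm, Ī = 40 000 000 mm⁴.
By symmetry the centroid is at mid-height, ȳ = 120 mm.
All pieces are centred on the horizontal axis through the centroid, so I = ΣĪ (holes subtracted) = 75 200 000 mm⁴.

Ix ≈ 7.520 × 10⁷ mm⁴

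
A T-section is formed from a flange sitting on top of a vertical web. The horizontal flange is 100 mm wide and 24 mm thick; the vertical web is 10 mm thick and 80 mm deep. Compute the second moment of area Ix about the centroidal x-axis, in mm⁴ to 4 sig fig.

Decompose the section into non-overlapping parts with the origin at the bottom-left of its bounding rectangle.
Flange: 100 × 24, A = 2 400 mm², y = 92 mm, Ī = 115 200 mm⁴.
Web: 10 × 80, A = 800 mm², y = 40 mm, Ī = 426 667 mm⁴.
Centroid: ȳ = ΣA·y / ΣA = 79 mm.
Transfer each piece to the centroidal x-axis using Ī + A·d² with d = y − 79:
  flange: d = 13 mm → contributes +520 800 mm⁴
  web: d = -39 mm → contributes +1 643 467 mm⁴
Total I = 2 164 267 mm⁴.

Ix ≈ 2.164 × 10⁶ mm⁴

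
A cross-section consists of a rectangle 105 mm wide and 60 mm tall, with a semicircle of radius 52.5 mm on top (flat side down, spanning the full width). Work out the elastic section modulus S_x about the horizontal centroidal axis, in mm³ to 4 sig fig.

Treat the section as a set of non-overlapping primitives; coordinates are from the bounding-box lower-left.
Rectangular body: 105 × 60, A = 6 300 mm², y = 30 mm, Ī = 1 890 000 mm⁴.
Semicircular cap: semicircle r = 52.5, A = 4329.51 mm², y = 82.2817 mm, Ī = 833 814 mm⁴.
Centroid: ȳ = ΣA·y / ΣA = 51.2949 mm.
Transfer each piece to the horizontal centroidal axis using Ī + A·d² with d = y − 51.2949:
  rectangular body: d = -21.2949 mm → contributes +4 746 870 mm⁴
  semicircular cap: d = 30.9868 mm → contributes +4 990 934 mm⁴
Total I = 9 737 805 mm⁴.
Extreme fibre distance c = 61.2051 mm; S = I/c = 159 101 mm³.

S_x ≈ 1.591 × 10⁵ mm³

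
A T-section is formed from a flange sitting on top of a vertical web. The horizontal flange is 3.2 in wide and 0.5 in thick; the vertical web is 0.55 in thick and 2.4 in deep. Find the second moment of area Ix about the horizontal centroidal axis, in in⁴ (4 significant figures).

Ix ≈ 2.188 in⁴

Split into non-overlapping primitives; take the origin at the lower-left of the bounding box.
Flange: 3.2 × 0.5, A = 1.6 in², y = 2.65 in, Ī = 0.0333333 in⁴.
Web: 0.55 × 2.4, A = 1.32 in², y = 1.2 in, Ī = 0.6336 in⁴.
Centroid: ȳ = ΣA·y / ΣA = 1.99452 in.
Transfer each piece to the horizontal centroidal axis using Ī + A·d² with d = y − 1.99452:
  flange: d = 0.655479 in → contributes +0.720779 in⁴
  web: d = -0.794521 in → contributes +1.46687 in⁴
Total I = 2.18765 in⁴.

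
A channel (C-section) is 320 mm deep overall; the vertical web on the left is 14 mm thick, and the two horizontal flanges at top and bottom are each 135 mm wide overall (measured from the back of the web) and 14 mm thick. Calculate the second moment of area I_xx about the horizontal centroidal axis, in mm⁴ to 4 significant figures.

I_xx ≈ 1.176 × 10⁸ mm⁴

Split into non-overlapping primitives; take the origin at the lower-left of the bounding box.
Web: 14 × 320, A = 4 480 mm², y = 160 mm, Ī = 38 229 333 mm⁴.
Top flange (beyond web): 121 × 14, A = 1 694 mm², y = 313 mm, Ī = 27668.7 mm⁴.
Bottom flange (beyond web): 121 × 14, A = 1 694 mm², y = 7 mm, Ī = 27668.7 mm⁴.
By symmetry the centroid is at mid-height, ȳ = 160 mm.
Transfer each piece to the horizontal centroidal axis using Ī + A·d² with d = y − 160:
  web: d = 0 mm → contributes +38 229 333 mm⁴
  top flange (beyond web): d = 153 mm → contributes +39 682 515 mm⁴
  bottom flange (beyond web): d = -153 mm → contributes +39 682 515 mm⁴
Total I = 117 594 363 mm⁴.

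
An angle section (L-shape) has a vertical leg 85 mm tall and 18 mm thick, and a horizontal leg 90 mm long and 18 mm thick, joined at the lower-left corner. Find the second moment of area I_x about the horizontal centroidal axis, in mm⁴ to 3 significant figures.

Treat the section as a set of non-overlapping primitives; coordinates are from the bounding-box lower-left.
Vertical leg: 18 × 85, A = 1 530 mm², y = 42.5 mm, Ī = 921 188 mm⁴.
Horizontal leg (remainder): 72 × 18, A = 1 296 mm², y = 9 mm, Ī = 34 992 mm⁴.
Centroid: ȳ = ΣA·y / ΣA = 27.137 mm.
Transfer each piece to the horizontal centroidal axis using Ī + A·d² with d = y − 27.137:
  vertical leg: d = 15.363 mm → contributes +1 282 304 mm⁴
  horizontal leg (remainder): d = -18.137 mm → contributes +461 310 mm⁴
Total I = 1 743 613 mm⁴.

I_x ≈ 1.74 × 10⁶ mm⁴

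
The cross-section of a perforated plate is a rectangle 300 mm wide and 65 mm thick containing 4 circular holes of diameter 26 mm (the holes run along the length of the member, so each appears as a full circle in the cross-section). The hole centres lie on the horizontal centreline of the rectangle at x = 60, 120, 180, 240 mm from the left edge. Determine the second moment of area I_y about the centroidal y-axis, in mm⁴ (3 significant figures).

I_y ≈ 1.37 × 10⁸ mm⁴

Split into non-overlapping primitives; take the origin at the lower-left of the bounding box.
Plate: 300 × 65, A = 19 500 mm², x = 150 mm, Ī = 146 250 000 mm⁴.
Hole 1 (subtracted): ⌀26, A = 530.93 mm², x = 60 mm, Ī = 22 432 mm⁴.
Hole 2 (subtracted): ⌀26, A = 530.93 mm², x = 120 mm, Ī = 22 432 mm⁴.
Hole 3 (subtracted): ⌀26, A = 530.93 mm², x = 180 mm, Ī = 22 432 mm⁴.
Hole 4 (subtracted): ⌀26, A = 530.93 mm², x = 240 mm, Ī = 22 432 mm⁴.
By symmetry the centroid is at mid-width, x̄ = 150 mm.
Transfer each piece to the centroidal y-axis using Ī + A·d² with d = x − 150:
  plate: d = 0 mm → contributes +146 250 000 mm⁴
  hole 1: d = -90 mm → contributes −4 322 958 mm⁴
  hole 2: d = -30 mm → contributes −500 268 mm⁴
  hole 3: d = 30 mm → contributes −500 268 mm⁴
  hole 4: d = 90 mm → contributes −4 322 958 mm⁴
Total I = 136 603 548 mm⁴.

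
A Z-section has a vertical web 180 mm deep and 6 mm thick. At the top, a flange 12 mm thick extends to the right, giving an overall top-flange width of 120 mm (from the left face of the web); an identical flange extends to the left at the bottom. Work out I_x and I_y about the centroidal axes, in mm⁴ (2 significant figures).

Split into non-overlapping primitives; take the origin at the lower-left of the bounding box.
Web: 6 × 180, A = 1 080 mm², y = 90 mm, Ī = 2 916 000 mm⁴.
Top flange (beyond web): 114 × 12, A = 1 368 mm², y = 174 mm, Ī = 16 416 mm⁴.
Bottom flange (beyond web): 114 × 12, A = 1 368 mm², y = 6 mm, Ī = 16 416 mm⁴.
Centroid: ȳ = ΣA·y / ΣA = 90 mm.
Transfer each piece to the centroidal x-axis using Ī + A·d² with d = y − 90:
  web: d = 0 mm → contributes +2 916 000 mm⁴
  top flange (beyond web): d = 84 mm → contributes +9 669 024 mm⁴
  bottom flange (beyond web): d = -84 mm → contributes +9 669 024 mm⁴
Total I = 22 254 048 mm⁴.
For the y-axis: x̄ = 117 mm.
Repeating about the centroidal y-axis gives I_y = 12 815 928 mm⁴.

I_x ≈ 2.2 × 10⁷ mm⁴, I_y ≈ 1.3 × 10⁷ mm⁴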